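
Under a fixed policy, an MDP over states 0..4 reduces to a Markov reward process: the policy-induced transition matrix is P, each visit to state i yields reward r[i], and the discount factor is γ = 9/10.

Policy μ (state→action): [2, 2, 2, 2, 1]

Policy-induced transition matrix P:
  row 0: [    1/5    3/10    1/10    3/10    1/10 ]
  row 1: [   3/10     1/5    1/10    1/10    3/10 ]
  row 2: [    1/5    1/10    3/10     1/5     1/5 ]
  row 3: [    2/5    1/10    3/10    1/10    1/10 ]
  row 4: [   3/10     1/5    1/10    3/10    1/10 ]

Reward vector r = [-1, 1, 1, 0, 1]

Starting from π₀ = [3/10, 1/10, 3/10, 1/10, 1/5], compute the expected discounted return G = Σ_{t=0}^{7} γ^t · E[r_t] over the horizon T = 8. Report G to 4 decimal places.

G = 1.4738

t=0: π = [0.3000, 0.1000, 0.3000, 0.1000, 0.2000], E[r] = 0.3000, γ^t·E[r] = 0.300000, running G = 0.300000
t=1: π = [0.2500, 0.1900, 0.1800, 0.2300, 0.1500], E[r] = 0.2700, γ^t·E[r] = 0.243000, running G = 0.543000
t=2: π = [0.2800, 0.1840, 0.1820, 0.1980, 0.1560], E[r] = 0.2420, γ^t·E[r] = 0.196020, running G = 0.739020
t=3: π = [0.2736, 0.1900, 0.1760, 0.2054, 0.1550], E[r] = 0.2474, γ^t·E[r] = 0.180355, running G = 0.919375
t=4: π = [0.2756, 0.1892, 0.1763, 0.2033, 0.1556], E[r] = 0.2455, γ^t·E[r] = 0.161086, running G = 1.080460
t=5: π = [0.2751, 0.1896, 0.1759, 0.2039, 0.1555], E[r] = 0.2458, γ^t·E[r] = 0.145168, running G = 1.225629
t=6: π = [0.2753, 0.1895, 0.1760, 0.2037, 0.1555], E[r] = 0.2457, γ^t·E[r] = 0.130588, running G = 1.356217
t=7: π = [0.2752, 0.1896, 0.1759, 0.2038, 0.1555], E[r] = 0.2458, γ^t·E[r] = 0.117542, running G = 1.473759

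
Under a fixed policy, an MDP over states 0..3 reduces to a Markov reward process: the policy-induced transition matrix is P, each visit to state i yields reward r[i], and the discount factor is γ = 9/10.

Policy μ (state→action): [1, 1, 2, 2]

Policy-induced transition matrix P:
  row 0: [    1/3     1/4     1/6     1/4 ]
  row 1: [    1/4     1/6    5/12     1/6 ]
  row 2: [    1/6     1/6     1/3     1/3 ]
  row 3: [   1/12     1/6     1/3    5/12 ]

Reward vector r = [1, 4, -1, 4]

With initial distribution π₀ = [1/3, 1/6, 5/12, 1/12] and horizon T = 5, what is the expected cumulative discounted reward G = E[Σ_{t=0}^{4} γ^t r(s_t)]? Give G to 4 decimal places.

t=0: π = [0.3333, 0.1667, 0.4167, 0.0833], E[r] = 0.9167, γ^t·E[r] = 0.916667, running G = 0.916667
t=1: π = [0.2292, 0.1944, 0.2917, 0.2847], E[r] = 1.8542, γ^t·E[r] = 1.668750, running G = 2.585417
t=2: π = [0.1973, 0.1858, 0.3113, 0.3056], E[r] = 1.8513, γ^t·E[r] = 1.499531, running G = 4.084948
t=3: π = [0.1896, 0.1831, 0.3159, 0.3114], E[r] = 1.8517, γ^t·E[r] = 1.349859, running G = 5.434807
t=4: π = [0.1876, 0.1825, 0.3170, 0.3130], E[r] = 1.8523, γ^t·E[r] = 1.215293, running G = 6.650100

G = 6.6501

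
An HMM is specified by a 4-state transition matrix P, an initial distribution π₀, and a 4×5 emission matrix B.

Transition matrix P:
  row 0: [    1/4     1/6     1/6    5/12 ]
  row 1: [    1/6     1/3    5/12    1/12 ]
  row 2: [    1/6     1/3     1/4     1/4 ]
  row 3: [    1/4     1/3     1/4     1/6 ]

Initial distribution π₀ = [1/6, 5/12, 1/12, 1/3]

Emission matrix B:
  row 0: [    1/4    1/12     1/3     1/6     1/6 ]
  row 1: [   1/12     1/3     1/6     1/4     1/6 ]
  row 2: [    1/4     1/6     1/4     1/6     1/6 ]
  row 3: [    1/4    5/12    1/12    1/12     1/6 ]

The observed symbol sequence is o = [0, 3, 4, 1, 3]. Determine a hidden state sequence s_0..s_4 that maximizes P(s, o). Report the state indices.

t=0: δ = [4.167e-02, 3.472e-02, 2.083e-02, 8.333e-02]  (obs o_0=0)
t=1: δ = [3.472e-03, 6.944e-03, 3.472e-03, 1.447e-03]  ψ = [3, 3, 3, 0]  (obs o_1=3)
t=2: δ = [1.929e-04, 3.858e-04, 4.823e-04, 2.411e-04]  ψ = [1, 1, 1, 0]  (obs o_2=4)
t=3: δ = [6.698e-06, 5.358e-05, 2.679e-05, 5.023e-05]  ψ = [2, 2, 1, 2]  (obs o_3=1)
t=4: δ = [2.093e-06, 4.465e-06, 3.721e-06, 6.977e-07]  ψ = [3, 1, 1, 3]  (obs o_4=3)
backtrack: best end state = 1; path = [3, 1, 2, 1, 1]

path = [3, 1, 2, 1, 1]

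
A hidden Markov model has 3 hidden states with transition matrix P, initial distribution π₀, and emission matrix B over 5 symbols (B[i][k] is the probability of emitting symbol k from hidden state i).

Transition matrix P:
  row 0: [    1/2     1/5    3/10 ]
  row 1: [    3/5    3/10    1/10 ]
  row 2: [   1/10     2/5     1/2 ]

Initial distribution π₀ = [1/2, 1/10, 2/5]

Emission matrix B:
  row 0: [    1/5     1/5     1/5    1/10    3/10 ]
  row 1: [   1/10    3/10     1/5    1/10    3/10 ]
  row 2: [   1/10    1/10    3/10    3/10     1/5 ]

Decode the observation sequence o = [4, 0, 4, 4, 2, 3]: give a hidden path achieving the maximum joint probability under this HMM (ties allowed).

t=0: δ = [1.500e-01, 3.000e-02, 8.000e-02]  (obs o_0=4)
t=1: δ = [1.500e-02, 3.200e-03, 4.500e-03]  ψ = [0, 2, 0]  (obs o_1=0)
t=2: δ = [2.250e-03, 9.000e-04, 9.000e-04]  ψ = [0, 0, 0]  (obs o_2=4)
t=3: δ = [3.375e-04, 1.350e-04, 1.350e-04]  ψ = [0, 0, 0]  (obs o_3=4)
t=4: δ = [3.375e-05, 1.350e-05, 3.037e-05]  ψ = [0, 0, 0]  (obs o_4=2)
t=5: δ = [1.687e-06, 1.215e-06, 4.556e-06]  ψ = [0, 2, 2]  (obs o_5=3)
backtrack: best end state = 2; path = [0, 0, 0, 0, 2, 2]

path = [0, 0, 0, 0, 2, 2]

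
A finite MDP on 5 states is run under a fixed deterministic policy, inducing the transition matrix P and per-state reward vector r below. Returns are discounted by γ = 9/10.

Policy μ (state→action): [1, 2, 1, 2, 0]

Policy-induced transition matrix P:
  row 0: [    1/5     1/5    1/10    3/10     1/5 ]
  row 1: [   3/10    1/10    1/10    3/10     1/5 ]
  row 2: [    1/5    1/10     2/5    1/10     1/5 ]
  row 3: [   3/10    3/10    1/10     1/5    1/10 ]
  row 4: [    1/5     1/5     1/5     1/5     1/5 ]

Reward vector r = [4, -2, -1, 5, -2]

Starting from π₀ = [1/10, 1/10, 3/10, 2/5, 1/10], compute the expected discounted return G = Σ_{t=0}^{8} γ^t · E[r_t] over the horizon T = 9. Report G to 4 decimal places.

G = 7.6654

t=0: π = [0.1000, 0.1000, 0.3000, 0.4000, 0.1000], E[r] = 1.7000, γ^t·E[r] = 1.700000, running G = 1.700000
t=1: π = [0.2500, 0.2000, 0.2000, 0.1900, 0.1600], E[r] = 1.0300, γ^t·E[r] = 0.927000, running G = 2.627000
t=2: π = [0.2390, 0.1790, 0.1760, 0.2250, 0.1810], E[r] = 1.1850, γ^t·E[r] = 0.959850, running G = 3.586850
t=3: π = [0.2404, 0.1870, 0.1709, 0.2242, 0.1775], E[r] = 1.1827, γ^t·E[r] = 0.862188, running G = 4.449038
t=4: π = [0.2411, 0.1866, 0.1690, 0.2257, 0.1776], E[r] = 1.1953, γ^t·E[r] = 0.784230, running G = 5.233268
t=5: π = [0.2412, 0.1870, 0.1685, 0.2259, 0.1774], E[r] = 1.1969, γ^t·E[r] = 0.706783, running G = 5.940051
t=6: π = [0.2413, 0.1870, 0.1683, 0.2260, 0.1774], E[r] = 1.1978, γ^t·E[r] = 0.636582, running G = 6.576633
t=7: π = [0.2413, 0.1871, 0.1682, 0.2260, 0.1774], E[r] = 1.1981, γ^t·E[r] = 0.573032, running G = 7.149665
t=8: π = [0.2413, 0.1871, 0.1682, 0.2260, 0.1774], E[r] = 1.1981, γ^t·E[r] = 0.515764, running G = 7.665429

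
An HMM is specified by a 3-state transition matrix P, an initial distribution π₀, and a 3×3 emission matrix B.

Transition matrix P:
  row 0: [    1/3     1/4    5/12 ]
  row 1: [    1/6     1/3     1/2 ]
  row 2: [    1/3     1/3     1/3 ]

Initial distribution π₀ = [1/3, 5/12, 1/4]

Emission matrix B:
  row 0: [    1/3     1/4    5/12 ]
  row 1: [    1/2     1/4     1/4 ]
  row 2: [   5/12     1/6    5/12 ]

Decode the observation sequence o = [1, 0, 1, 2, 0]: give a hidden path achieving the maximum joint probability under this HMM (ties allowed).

t=0: δ = [8.333e-02, 1.042e-01, 4.167e-02]  (obs o_0=1)
t=1: δ = [9.259e-03, 1.736e-02, 2.170e-02]  ψ = [0, 1, 1]  (obs o_1=0)
t=2: δ = [1.808e-03, 1.808e-03, 1.447e-03]  ψ = [2, 2, 1]  (obs o_2=1)
t=3: δ = [2.512e-04, 1.507e-04, 3.768e-04]  ψ = [0, 1, 1]  (obs o_3=2)
t=4: δ = [4.186e-05, 6.279e-05, 5.233e-05]  ψ = [2, 2, 2]  (obs o_4=0)
backtrack: best end state = 1; path = [1, 2, 1, 2, 1]

path = [1, 2, 1, 2, 1]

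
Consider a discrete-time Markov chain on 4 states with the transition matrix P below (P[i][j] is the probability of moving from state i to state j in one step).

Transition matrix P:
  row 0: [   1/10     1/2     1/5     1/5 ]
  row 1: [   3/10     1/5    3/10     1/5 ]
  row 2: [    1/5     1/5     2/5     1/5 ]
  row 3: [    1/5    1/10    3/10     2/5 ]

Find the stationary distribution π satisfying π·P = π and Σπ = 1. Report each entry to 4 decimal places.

Balance equations π_j = Σ_i π_i·P[i][j]:
  π_0 = 1/10·π_0 + 3/10·π_1 + 1/5·π_2 + 1/5·π_3
  π_1 = 1/2·π_0 + 1/5·π_1 + 1/5·π_2 + 1/10·π_3
  π_2 = 1/5·π_0 + 3/10·π_1 + 2/5·π_2 + 3/10·π_3
  normalize: π_0 + π_1 + π_2 + π_3 = 1
Solving the linear system gives exactly π = [87/428, 101/428, 133/428, 1/4].

π = [0.2033, 0.2360, 0.3107, 0.2500]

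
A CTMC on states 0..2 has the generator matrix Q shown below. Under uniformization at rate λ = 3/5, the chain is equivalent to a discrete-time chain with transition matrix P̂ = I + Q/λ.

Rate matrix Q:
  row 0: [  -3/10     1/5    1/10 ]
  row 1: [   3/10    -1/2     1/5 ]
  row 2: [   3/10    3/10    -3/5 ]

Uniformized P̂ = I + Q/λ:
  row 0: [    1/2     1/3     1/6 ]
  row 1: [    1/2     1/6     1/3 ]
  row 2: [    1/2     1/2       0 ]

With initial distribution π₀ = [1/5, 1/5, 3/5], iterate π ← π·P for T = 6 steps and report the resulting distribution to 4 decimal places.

π = [0.5000, 0.3121, 0.1879]

t=0: π = [0.2000, 0.2000, 0.6000]
t=1: π = [0.5000, 0.4000, 0.1000]
t=2: π = [0.5000, 0.2833, 0.2167]
t=3: π = [0.5000, 0.3222, 0.1778]
t=4: π = [0.5000, 0.3093, 0.1907]
t=5: π = [0.5000, 0.3136, 0.1864]
t=6: π = [0.5000, 0.3121, 0.1879]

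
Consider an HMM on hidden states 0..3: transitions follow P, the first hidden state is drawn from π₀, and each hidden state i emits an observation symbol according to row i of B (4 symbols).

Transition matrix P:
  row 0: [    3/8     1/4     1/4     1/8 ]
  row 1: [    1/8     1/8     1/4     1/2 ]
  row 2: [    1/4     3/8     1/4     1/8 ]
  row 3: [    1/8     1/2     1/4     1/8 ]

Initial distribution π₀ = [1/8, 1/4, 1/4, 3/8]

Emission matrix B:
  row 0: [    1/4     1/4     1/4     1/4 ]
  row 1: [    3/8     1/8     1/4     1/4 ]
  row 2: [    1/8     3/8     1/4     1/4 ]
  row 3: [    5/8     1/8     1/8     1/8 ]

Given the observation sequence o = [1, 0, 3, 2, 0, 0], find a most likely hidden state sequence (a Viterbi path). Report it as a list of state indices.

t=0: δ = [3.125e-02, 3.125e-02, 9.375e-02, 4.688e-02]  (obs o_0=1)
t=1: δ = [5.859e-03, 1.318e-02, 2.930e-03, 9.766e-03]  ψ = [2, 2, 2, 1]  (obs o_1=0)
t=2: δ = [5.493e-04, 1.221e-03, 8.240e-04, 8.240e-04]  ψ = [0, 3, 1, 1]  (obs o_2=3)
t=3: δ = [5.150e-05, 1.030e-04, 7.629e-05, 7.629e-05]  ψ = [0, 3, 1, 1]  (obs o_3=2)
t=4: δ = [4.828e-06, 1.431e-05, 3.219e-06, 3.219e-05]  ψ = [0, 3, 1, 1]  (obs o_4=0)
t=5: δ = [1.006e-06, 6.035e-06, 1.006e-06, 4.470e-06]  ψ = [3, 3, 3, 1]  (obs o_5=0)
backtrack: best end state = 1; path = [2, 1, 3, 1, 3, 1]

path = [2, 1, 3, 1, 3, 1]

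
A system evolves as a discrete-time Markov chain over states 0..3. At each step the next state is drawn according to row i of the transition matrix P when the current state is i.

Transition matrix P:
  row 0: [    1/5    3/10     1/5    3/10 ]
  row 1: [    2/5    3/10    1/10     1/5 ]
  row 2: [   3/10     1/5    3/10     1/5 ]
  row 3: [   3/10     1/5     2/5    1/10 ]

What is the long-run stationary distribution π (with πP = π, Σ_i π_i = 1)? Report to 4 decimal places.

Balance equations π_j = Σ_i π_i·P[i][j]:
  π_0 = 1/5·π_0 + 2/5·π_1 + 3/10·π_2 + 3/10·π_3
  π_1 = 3/10·π_0 + 3/10·π_1 + 1/5·π_2 + 1/5·π_3
  π_2 = 1/5·π_0 + 1/10·π_1 + 3/10·π_2 + 2/5·π_3
  normalize: π_0 + π_1 + π_2 + π_3 = 1
Solving the linear system gives exactly π = [29/98, 25/98, 37/154, 225/1078].

π = [0.2959, 0.2551, 0.2403, 0.2087]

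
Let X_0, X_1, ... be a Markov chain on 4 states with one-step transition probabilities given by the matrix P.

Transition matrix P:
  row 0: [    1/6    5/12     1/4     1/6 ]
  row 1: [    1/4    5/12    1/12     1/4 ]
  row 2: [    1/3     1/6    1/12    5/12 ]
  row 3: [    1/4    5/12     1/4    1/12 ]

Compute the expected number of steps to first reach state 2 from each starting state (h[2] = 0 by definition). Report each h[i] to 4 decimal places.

First-step conditioning: h[2] = 0; for i ≠ 2, h[i] = 1 + Σ_k P[i][k]·h[k].
  h[0] = 1 + 1/6·h[0] + 5/12·h[1] + 1/6·h[3]
  h[1] = 1 + 1/4·h[0] + 5/12·h[1] + 1/4·h[3]
  h[3] = 1 + 1/4·h[0] + 5/12·h[1] + 1/12·h[3]
Solving the 3×3 linear system over states ≠ 2 gives exactly h = [72/13, 84/13, 0, 72/13] (h[2] = 0 is the target).

h = [5.5385, 6.4615, 0.0000, 5.5385]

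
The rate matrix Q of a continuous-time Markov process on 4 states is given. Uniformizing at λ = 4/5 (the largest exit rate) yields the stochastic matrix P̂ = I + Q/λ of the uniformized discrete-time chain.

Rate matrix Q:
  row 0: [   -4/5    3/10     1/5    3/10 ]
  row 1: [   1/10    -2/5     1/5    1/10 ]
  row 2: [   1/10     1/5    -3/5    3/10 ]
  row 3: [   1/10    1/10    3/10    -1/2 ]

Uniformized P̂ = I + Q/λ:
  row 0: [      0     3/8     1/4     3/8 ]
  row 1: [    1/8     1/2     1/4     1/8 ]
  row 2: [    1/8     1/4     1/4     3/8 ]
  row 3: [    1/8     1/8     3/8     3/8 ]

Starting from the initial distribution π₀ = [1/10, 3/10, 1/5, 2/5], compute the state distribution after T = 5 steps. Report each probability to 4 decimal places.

t=0: π = [0.1000, 0.3000, 0.2000, 0.4000]
t=1: π = [0.1125, 0.2875, 0.3000, 0.3000]
t=2: π = [0.1109, 0.2984, 0.2875, 0.3031]
t=3: π = [0.1111, 0.3006, 0.2879, 0.3004]
t=4: π = [0.1111, 0.3015, 0.2875, 0.2999]
t=5: π = [0.1111, 0.3018, 0.2875, 0.2996]

π = [0.1111, 0.3018, 0.2875, 0.2996]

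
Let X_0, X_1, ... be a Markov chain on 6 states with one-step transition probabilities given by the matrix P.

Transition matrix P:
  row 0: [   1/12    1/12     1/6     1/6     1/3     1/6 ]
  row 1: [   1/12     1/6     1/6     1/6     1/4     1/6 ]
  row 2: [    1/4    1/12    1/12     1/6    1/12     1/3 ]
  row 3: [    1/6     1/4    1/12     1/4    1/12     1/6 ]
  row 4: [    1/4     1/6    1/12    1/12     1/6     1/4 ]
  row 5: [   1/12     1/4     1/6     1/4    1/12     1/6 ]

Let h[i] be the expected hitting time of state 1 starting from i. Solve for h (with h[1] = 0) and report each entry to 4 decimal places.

h = [6.1570, 0.0000, 6.1039, 5.1614, 5.7207, 5.1570]

First-step conditioning: h[1] = 0; for i ≠ 1, h[i] = 1 + Σ_k P[i][k]·h[k].
  h[0] = 1 + 1/12·h[0] + 1/6·h[2] + 1/6·h[3] + 1/3·h[4] + 1/6·h[5]
  h[2] = 1 + 1/4·h[0] + 1/12·h[2] + 1/6·h[3] + 1/12·h[4] + 1/3·h[5]
  h[3] = 1 + 1/6·h[0] + 1/12·h[2] + 1/4·h[3] + 1/12·h[4] + 1/6·h[5]
  h[4] = 1 + 1/4·h[0] + 1/12·h[2] + 1/12·h[3] + 1/6·h[4] + 1/4·h[5]
  h[5] = 1 + 1/12·h[0] + 1/6·h[2] + 1/4·h[3] + 1/12·h[4] + 1/6·h[5]
Solving the 5×5 linear system over states ≠ 1 gives exactly h = [94492/15347, 0, 93676/15347, 79212/15347, 87796/15347, 79144/15347] (h[1] = 0 is the target).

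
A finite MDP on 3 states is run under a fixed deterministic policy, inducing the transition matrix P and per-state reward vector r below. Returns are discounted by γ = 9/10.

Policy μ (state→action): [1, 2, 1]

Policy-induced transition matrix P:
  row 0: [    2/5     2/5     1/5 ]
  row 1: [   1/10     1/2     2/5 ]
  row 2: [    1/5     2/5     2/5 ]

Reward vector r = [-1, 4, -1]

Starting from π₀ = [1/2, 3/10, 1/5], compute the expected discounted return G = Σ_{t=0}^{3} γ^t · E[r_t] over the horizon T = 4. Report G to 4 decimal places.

t=0: π = [0.5000, 0.3000, 0.2000], E[r] = 0.5000, γ^t·E[r] = 0.500000, running G = 0.500000
t=1: π = [0.2700, 0.4300, 0.3000], E[r] = 1.1500, γ^t·E[r] = 1.035000, running G = 1.535000
t=2: π = [0.2110, 0.4430, 0.3460], E[r] = 1.2150, γ^t·E[r] = 0.984150, running G = 2.519150
t=3: π = [0.1979, 0.4443, 0.3578], E[r] = 1.2215, γ^t·E[r] = 0.890474, running G = 3.409624

G = 3.4096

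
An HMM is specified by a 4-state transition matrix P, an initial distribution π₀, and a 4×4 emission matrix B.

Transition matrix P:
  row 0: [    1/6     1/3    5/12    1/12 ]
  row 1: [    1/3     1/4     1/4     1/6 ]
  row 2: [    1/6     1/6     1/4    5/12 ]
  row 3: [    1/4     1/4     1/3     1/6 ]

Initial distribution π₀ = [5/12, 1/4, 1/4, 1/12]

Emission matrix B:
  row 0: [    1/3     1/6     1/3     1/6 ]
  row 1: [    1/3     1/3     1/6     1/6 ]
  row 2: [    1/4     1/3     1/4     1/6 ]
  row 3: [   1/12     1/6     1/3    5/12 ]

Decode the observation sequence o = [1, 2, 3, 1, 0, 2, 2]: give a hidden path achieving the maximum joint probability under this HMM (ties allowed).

path = [0, 2, 3, 1, 0, 2, 3]

t=0: δ = [6.944e-02, 8.333e-02, 8.333e-02, 1.389e-02]  (obs o_0=1)
t=1: δ = [9.259e-03, 3.858e-03, 7.234e-03, 1.157e-02]  ψ = [1, 0, 0, 2]  (obs o_1=2)
t=2: δ = [4.823e-04, 5.144e-04, 6.430e-04, 1.256e-03]  ψ = [3, 0, 0, 2]  (obs o_2=3)
t=3: δ = [5.233e-05, 1.047e-04, 1.395e-04, 4.465e-05]  ψ = [3, 3, 3, 2]  (obs o_3=1)
t=4: δ = [1.163e-05, 8.721e-06, 8.721e-06, 4.845e-06]  ψ = [1, 1, 2, 2]  (obs o_4=0)
t=5: δ = [9.690e-07, 6.460e-07, 1.211e-06, 1.211e-06]  ψ = [1, 0, 0, 2]  (obs o_5=2)
t=6: δ = [1.009e-07, 5.384e-08, 1.009e-07, 1.682e-07]  ψ = [3, 0, 0, 2]  (obs o_6=2)
backtrack: best end state = 3; path = [0, 2, 3, 1, 0, 2, 3]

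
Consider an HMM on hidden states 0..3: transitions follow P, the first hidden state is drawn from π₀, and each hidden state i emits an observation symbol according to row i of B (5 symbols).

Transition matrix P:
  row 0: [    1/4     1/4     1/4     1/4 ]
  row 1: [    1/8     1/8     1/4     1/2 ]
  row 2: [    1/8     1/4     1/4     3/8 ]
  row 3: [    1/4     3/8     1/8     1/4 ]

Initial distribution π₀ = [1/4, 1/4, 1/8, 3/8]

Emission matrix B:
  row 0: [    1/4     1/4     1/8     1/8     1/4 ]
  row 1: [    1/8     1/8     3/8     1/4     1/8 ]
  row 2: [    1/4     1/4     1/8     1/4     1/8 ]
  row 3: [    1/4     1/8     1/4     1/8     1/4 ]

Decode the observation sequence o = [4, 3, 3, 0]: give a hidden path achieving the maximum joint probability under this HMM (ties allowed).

t=0: δ = [6.250e-02, 3.125e-02, 1.562e-02, 9.375e-02]  (obs o_0=4)
t=1: δ = [2.930e-03, 8.789e-03, 3.906e-03, 2.930e-03]  ψ = [3, 3, 0, 3]  (obs o_1=3)
t=2: δ = [1.373e-04, 2.747e-04, 5.493e-04, 5.493e-04]  ψ = [1, 1, 1, 1]  (obs o_2=3)
t=3: δ = [3.433e-05, 2.575e-05, 3.433e-05, 5.150e-05]  ψ = [3, 3, 2, 2]  (obs o_3=0)
backtrack: best end state = 3; path = [3, 1, 2, 3]

path = [3, 1, 2, 3]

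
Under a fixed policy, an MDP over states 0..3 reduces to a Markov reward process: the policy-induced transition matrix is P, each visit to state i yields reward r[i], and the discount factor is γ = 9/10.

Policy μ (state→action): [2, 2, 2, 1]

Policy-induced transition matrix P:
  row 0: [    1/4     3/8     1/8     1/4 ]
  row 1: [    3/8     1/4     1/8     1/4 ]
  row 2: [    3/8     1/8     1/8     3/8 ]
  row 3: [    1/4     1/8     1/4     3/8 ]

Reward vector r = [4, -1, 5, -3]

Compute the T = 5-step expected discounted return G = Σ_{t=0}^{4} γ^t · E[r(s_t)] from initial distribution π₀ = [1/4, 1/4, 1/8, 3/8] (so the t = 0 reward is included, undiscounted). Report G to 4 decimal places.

t=0: π = [0.2500, 0.2500, 0.1250, 0.3750], E[r] = 0.2500, γ^t·E[r] = 0.250000, running G = 0.250000
t=1: π = [0.2969, 0.2188, 0.1719, 0.3125], E[r] = 0.8906, γ^t·E[r] = 0.801563, running G = 1.051563
t=2: π = [0.2988, 0.2266, 0.1641, 0.3105], E[r] = 0.8574, γ^t·E[r] = 0.694512, running G = 1.746074
t=3: π = [0.2988, 0.2280, 0.1638, 0.3093], E[r] = 0.8584, γ^t·E[r] = 0.625772, running G = 2.371847
t=4: π = [0.2990, 0.2282, 0.1637, 0.3091], E[r] = 0.8586, γ^t·E[r] = 0.563335, running G = 2.935182

G = 2.9352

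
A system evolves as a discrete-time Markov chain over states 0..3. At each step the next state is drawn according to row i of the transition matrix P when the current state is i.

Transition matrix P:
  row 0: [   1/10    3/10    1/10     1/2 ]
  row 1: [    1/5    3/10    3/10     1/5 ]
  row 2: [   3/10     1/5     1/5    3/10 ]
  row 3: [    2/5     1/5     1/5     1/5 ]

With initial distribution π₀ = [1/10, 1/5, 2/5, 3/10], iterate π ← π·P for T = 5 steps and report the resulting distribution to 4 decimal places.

t=0: π = [0.1000, 0.2000, 0.4000, 0.3000]
t=1: π = [0.2900, 0.2300, 0.2100, 0.2700]
t=2: π = [0.2460, 0.2520, 0.1940, 0.3080]
t=3: π = [0.2564, 0.2498, 0.2006, 0.2932]
t=4: π = [0.2531, 0.2506, 0.1993, 0.2970]
t=5: π = [0.2540, 0.2504, 0.1998, 0.2959]

π = [0.2540, 0.2504, 0.1998, 0.2959]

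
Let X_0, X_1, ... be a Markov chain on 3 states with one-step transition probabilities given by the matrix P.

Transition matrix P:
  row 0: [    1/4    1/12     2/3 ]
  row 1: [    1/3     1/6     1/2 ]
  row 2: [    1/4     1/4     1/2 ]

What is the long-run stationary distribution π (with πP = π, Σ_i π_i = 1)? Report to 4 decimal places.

π = [0.2658, 0.1899, 0.5443]

Balance equations π_j = Σ_i π_i·P[i][j]:
  π_0 = 1/4·π_0 + 1/3·π_1 + 1/4·π_2
  π_1 = 1/12·π_0 + 1/6·π_1 + 1/4·π_2
  normalize: π_0 + π_1 + π_2 = 1
Solving the linear system gives exactly π = [21/79, 15/79, 43/79].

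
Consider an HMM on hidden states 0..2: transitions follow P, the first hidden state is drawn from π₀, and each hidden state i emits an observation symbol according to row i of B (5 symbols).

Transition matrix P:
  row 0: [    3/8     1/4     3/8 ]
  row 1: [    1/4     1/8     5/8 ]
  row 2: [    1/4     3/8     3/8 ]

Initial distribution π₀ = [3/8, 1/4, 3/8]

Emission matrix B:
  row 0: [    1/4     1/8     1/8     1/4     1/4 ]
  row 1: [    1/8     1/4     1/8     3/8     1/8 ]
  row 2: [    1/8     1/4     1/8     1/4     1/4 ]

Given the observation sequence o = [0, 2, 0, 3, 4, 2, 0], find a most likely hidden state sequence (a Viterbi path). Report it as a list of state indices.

t=0: δ = [9.375e-02, 3.125e-02, 4.688e-02]  (obs o_0=0)
t=1: δ = [4.395e-03, 2.930e-03, 4.395e-03]  ψ = [0, 0, 0]  (obs o_1=2)
t=2: δ = [4.120e-04, 2.060e-04, 2.289e-04]  ψ = [0, 2, 1]  (obs o_2=0)
t=3: δ = [3.862e-05, 3.862e-05, 3.862e-05]  ψ = [0, 0, 0]  (obs o_3=3)
t=4: δ = [3.621e-06, 1.810e-06, 6.035e-06]  ψ = [0, 2, 1]  (obs o_4=4)
t=5: δ = [1.886e-07, 2.829e-07, 2.829e-07]  ψ = [2, 2, 2]  (obs o_5=2)
t=6: δ = [1.768e-08, 1.326e-08, 2.210e-08]  ψ = [0, 2, 1]  (obs o_6=0)
backtrack: best end state = 2; path = [0, 0, 0, 1, 2, 1, 2]

path = [0, 0, 0, 1, 2, 1, 2]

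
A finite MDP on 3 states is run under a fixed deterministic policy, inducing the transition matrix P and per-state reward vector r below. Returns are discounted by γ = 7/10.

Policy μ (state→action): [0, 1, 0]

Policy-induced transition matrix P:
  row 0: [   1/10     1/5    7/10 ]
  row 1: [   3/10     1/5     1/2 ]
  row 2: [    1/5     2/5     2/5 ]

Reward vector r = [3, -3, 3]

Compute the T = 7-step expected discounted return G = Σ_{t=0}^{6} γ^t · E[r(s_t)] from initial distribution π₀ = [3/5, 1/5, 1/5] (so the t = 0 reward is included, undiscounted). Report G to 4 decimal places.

G = 4.4794

t=0: π = [0.6000, 0.2000, 0.2000], E[r] = 1.8000, γ^t·E[r] = 1.800000, running G = 1.800000
t=1: π = [0.1600, 0.2400, 0.6000], E[r] = 1.5600, γ^t·E[r] = 1.092000, running G = 2.892000
t=2: π = [0.2080, 0.3200, 0.4720], E[r] = 1.0800, γ^t·E[r] = 0.529200, running G = 3.421200
t=3: π = [0.2112, 0.2944, 0.4944], E[r] = 1.2336, γ^t·E[r] = 0.423125, running G = 3.844325
t=4: π = [0.2083, 0.2989, 0.4928], E[r] = 1.2067, γ^t·E[r] = 0.289733, running G = 4.134058
t=5: π = [0.2091, 0.2986, 0.4924], E[r] = 1.2086, γ^t·E[r] = 0.203136, running G = 4.337194
t=6: π = [0.2090, 0.2985, 0.4926], E[r] = 1.2091, γ^t·E[r] = 0.142254, running G = 4.479448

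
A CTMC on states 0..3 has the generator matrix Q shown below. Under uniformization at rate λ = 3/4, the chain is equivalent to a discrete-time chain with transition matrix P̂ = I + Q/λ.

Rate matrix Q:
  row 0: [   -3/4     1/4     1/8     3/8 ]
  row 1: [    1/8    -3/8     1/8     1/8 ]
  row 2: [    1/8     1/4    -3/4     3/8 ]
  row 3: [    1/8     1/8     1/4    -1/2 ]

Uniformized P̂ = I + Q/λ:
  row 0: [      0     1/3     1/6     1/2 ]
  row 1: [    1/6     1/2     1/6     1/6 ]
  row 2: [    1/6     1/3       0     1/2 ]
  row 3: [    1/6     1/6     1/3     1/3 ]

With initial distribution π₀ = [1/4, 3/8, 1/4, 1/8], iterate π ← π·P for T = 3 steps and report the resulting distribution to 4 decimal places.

π = [0.1424, 0.3368, 0.1858, 0.3351]

t=0: π = [0.2500, 0.3750, 0.2500, 0.1250]
t=1: π = [0.1250, 0.3750, 0.1458, 0.3542]
t=2: π = [0.1458, 0.3368, 0.2014, 0.3160]
t=3: π = [0.1424, 0.3368, 0.1858, 0.3351]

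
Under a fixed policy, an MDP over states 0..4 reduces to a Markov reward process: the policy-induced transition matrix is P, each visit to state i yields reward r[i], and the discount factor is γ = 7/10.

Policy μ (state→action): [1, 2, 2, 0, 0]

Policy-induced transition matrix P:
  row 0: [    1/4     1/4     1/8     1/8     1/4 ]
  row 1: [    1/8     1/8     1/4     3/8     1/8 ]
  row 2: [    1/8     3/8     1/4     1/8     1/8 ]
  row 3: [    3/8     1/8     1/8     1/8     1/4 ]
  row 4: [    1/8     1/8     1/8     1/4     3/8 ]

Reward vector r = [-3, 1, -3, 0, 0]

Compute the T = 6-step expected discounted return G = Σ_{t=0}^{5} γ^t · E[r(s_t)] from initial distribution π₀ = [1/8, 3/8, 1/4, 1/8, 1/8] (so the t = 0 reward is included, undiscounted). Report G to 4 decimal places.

t=0: π = [0.1250, 0.3750, 0.2500, 0.1250, 0.1250], E[r] = -0.7500, γ^t·E[r] = -0.750000, running G = -0.750000
t=1: π = [0.1719, 0.2031, 0.2031, 0.2344, 0.1875], E[r] = -0.9219, γ^t·E[r] = -0.645313, running G = -1.395313
t=2: π = [0.2051, 0.1973, 0.1758, 0.1992, 0.2227], E[r] = -0.9453, γ^t·E[r] = -0.463203, running G = -1.858516
t=3: π = [0.2004, 0.1946, 0.1716, 0.2021, 0.2312], E[r] = -0.9216, γ^t·E[r] = -0.316119, running G = -2.174635
t=4: π = [0.2006, 0.1930, 0.1708, 0.2025, 0.2331], E[r] = -0.9211, γ^t·E[r] = -0.221166, running G = -2.395801
t=5: π = [0.2007, 0.1928, 0.1705, 0.2024, 0.2337], E[r] = -0.9208, γ^t·E[r] = -0.154753, running G = -2.550554

G = -2.5506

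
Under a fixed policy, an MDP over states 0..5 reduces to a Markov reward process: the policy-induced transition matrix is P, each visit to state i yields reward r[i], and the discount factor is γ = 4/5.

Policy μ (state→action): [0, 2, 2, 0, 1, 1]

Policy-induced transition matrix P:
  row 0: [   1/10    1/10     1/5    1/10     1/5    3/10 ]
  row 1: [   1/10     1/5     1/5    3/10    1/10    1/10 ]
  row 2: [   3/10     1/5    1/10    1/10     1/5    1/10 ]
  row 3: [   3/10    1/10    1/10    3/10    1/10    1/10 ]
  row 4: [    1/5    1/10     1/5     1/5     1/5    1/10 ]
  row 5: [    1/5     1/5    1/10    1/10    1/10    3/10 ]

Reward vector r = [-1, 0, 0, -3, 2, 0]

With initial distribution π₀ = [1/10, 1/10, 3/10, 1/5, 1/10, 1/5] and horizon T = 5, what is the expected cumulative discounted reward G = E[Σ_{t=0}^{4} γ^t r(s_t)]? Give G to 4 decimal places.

G = -1.5349

t=0: π = [0.1000, 0.1000, 0.3000, 0.2000, 0.1000, 0.2000], E[r] = -0.5000, γ^t·E[r] = -0.500000, running G = -0.500000
t=1: π = [0.2300, 0.1600, 0.1300, 0.1700, 0.1500, 0.1600], E[r] = -0.4400, γ^t·E[r] = -0.352000, running G = -0.852000
t=2: π = [0.1910, 0.1450, 0.1540, 0.1810, 0.1510, 0.1780], E[r] = -0.4320, γ^t·E[r] = -0.276480, running G = -1.128480
t=3: π = [0.1999, 0.1477, 0.1487, 0.1803, 0.1496, 0.1738], E[r] = -0.4416, γ^t·E[r] = -0.226099, running G = -1.354579
t=4: π = [0.1981, 0.1470, 0.1497, 0.1806, 0.1498, 0.1747], E[r] = -0.4402, γ^t·E[r] = -0.180298, running G = -1.534877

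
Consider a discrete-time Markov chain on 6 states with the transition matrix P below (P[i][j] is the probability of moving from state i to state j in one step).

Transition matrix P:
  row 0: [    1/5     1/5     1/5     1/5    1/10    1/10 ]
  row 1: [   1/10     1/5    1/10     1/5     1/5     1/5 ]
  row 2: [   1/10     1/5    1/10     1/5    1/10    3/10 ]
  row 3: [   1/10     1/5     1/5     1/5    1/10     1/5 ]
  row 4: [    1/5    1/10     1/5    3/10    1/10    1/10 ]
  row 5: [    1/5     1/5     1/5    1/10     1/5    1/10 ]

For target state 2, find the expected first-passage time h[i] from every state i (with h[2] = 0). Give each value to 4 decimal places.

h = [5.5149, 6.0604, 0.0000, 5.5144, 5.4603, 5.5095]

First-step conditioning: h[2] = 0; for i ≠ 2, h[i] = 1 + Σ_k P[i][k]·h[k].
  h[0] = 1 + 1/5·h[0] + 1/5·h[1] + 1/5·h[3] + 1/10·h[4] + 1/10·h[5]
  h[1] = 1 + 1/10·h[0] + 1/5·h[1] + 1/5·h[3] + 1/5·h[4] + 1/5·h[5]
  h[3] = 1 + 1/10·h[0] + 1/5·h[1] + 1/5·h[3] + 1/10·h[4] + 1/5·h[5]
  h[4] = 1 + 1/5·h[0] + 1/10·h[1] + 3/10·h[3] + 1/10·h[4] + 1/10·h[5]
  h[5] = 1 + 1/5·h[0] + 1/5·h[1] + 1/10·h[3] + 1/5·h[4] + 1/10·h[5]
Solving the 5×5 linear system over states ≠ 2 gives exactly h = [102010/18497, 112100/18497, 0, 102000/18497, 101000/18497, 101910/18497] (h[2] = 0 is the target).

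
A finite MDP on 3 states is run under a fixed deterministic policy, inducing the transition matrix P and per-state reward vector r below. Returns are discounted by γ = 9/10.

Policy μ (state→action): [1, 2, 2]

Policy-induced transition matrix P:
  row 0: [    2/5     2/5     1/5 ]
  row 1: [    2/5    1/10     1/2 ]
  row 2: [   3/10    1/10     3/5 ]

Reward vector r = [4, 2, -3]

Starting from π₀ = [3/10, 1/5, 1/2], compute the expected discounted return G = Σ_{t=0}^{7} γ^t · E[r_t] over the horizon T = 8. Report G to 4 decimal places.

t=0: π = [0.3000, 0.2000, 0.5000], E[r] = 0.1000, γ^t·E[r] = 0.100000, running G = 0.100000
t=1: π = [0.3500, 0.1900, 0.4600], E[r] = 0.4000, γ^t·E[r] = 0.360000, running G = 0.460000
t=2: π = [0.3540, 0.2050, 0.4410], E[r] = 0.5030, γ^t·E[r] = 0.407430, running G = 0.867430
t=3: π = [0.3559, 0.2062, 0.4379], E[r] = 0.5223, γ^t·E[r] = 0.380757, running G = 1.248187
t=4: π = [0.3562, 0.2068, 0.4370], E[r] = 0.5273, γ^t·E[r] = 0.345975, running G = 1.594161
t=5: π = [0.3563, 0.2069, 0.4368], E[r] = 0.5284, γ^t·E[r] = 0.312016, running G = 1.906177
t=6: π = [0.3563, 0.2069, 0.4368], E[r] = 0.5287, γ^t·E[r] = 0.280951, running G = 2.187128
t=7: π = [0.3563, 0.2069, 0.4368], E[r] = 0.5287, γ^t·E[r] = 0.252884, running G = 2.440012

G = 2.4400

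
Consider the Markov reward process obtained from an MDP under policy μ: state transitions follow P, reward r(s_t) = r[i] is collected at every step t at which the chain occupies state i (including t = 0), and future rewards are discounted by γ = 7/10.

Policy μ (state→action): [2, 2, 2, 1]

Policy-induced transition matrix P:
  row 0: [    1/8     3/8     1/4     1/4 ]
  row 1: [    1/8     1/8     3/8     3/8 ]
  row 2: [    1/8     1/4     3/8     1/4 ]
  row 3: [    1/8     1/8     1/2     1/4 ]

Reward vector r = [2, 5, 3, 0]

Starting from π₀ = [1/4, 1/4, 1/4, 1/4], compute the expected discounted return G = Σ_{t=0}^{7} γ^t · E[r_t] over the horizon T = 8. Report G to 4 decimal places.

G = 7.7675

t=0: π = [0.2500, 0.2500, 0.2500, 0.2500], E[r] = 2.5000, γ^t·E[r] = 2.500000, running G = 2.500000
t=1: π = [0.1250, 0.2188, 0.3750, 0.2813], E[r] = 2.4688, γ^t·E[r] = 1.728125, running G = 4.228125
t=2: π = [0.1250, 0.2031, 0.3945, 0.2773], E[r] = 2.4492, γ^t·E[r] = 1.200117, running G = 5.428242
t=3: π = [0.1250, 0.2056, 0.3940, 0.2754], E[r] = 2.4600, γ^t·E[r] = 0.843767, running G = 6.272009
t=4: π = [0.1250, 0.2055, 0.3938, 0.2757], E[r] = 2.4589, γ^t·E[r] = 0.590387, running G = 6.862396
t=5: π = [0.1250, 0.2055, 0.3938, 0.2757], E[r] = 2.4589, γ^t·E[r] = 0.413265, running G = 7.275661
t=6: π = [0.1250, 0.2055, 0.3938, 0.2757], E[r] = 2.4589, γ^t·E[r] = 0.289288, running G = 7.564949
t=7: π = [0.1250, 0.2055, 0.3938, 0.2757], E[r] = 2.4589, γ^t·E[r] = 0.202501, running G = 7.767450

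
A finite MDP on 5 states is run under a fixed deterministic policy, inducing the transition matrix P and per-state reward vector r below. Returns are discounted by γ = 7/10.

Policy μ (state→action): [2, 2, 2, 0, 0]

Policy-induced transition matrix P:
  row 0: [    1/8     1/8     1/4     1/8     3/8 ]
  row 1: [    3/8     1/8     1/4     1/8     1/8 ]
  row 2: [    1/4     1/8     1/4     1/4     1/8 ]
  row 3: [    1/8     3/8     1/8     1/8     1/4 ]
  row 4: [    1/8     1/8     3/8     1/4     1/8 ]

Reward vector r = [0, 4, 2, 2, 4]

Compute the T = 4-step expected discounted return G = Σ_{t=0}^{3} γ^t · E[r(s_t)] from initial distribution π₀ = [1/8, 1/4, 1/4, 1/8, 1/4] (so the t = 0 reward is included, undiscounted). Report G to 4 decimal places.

G = 6.2584

t=0: π = [0.1250, 0.2500, 0.2500, 0.1250, 0.2500], E[r] = 2.7500, γ^t·E[r] = 2.750000, running G = 2.750000
t=1: π = [0.2188, 0.1563, 0.2656, 0.1875, 0.1719], E[r] = 2.2188, γ^t·E[r] = 1.553125, running G = 4.303125
t=2: π = [0.1973, 0.1719, 0.2480, 0.1797, 0.2031], E[r] = 2.3555, γ^t·E[r] = 1.154180, running G = 5.457305
t=3: π = [0.1990, 0.1699, 0.2529, 0.1814, 0.1968], E[r] = 2.3354, γ^t·E[r] = 0.801059, running G = 6.258364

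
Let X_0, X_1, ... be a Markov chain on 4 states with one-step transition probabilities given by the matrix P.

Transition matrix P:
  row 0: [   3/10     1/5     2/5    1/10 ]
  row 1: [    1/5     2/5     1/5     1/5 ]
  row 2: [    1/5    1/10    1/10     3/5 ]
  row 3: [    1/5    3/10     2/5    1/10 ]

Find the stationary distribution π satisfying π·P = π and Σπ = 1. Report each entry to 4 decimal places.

π = [0.2222, 0.2488, 0.2694, 0.2596]

Balance equations π_j = Σ_i π_i·P[i][j]:
  π_0 = 3/10·π_0 + 1/5·π_1 + 1/5·π_2 + 1/5·π_3
  π_1 = 1/5·π_0 + 2/5·π_1 + 1/10·π_2 + 3/10·π_3
  π_2 = 2/5·π_0 + 1/5·π_1 + 1/10·π_2 + 2/5·π_3
  normalize: π_0 + π_1 + π_2 + π_3 = 1
Solving the linear system gives exactly π = [2/9, 253/1017, 274/1017, 88/339].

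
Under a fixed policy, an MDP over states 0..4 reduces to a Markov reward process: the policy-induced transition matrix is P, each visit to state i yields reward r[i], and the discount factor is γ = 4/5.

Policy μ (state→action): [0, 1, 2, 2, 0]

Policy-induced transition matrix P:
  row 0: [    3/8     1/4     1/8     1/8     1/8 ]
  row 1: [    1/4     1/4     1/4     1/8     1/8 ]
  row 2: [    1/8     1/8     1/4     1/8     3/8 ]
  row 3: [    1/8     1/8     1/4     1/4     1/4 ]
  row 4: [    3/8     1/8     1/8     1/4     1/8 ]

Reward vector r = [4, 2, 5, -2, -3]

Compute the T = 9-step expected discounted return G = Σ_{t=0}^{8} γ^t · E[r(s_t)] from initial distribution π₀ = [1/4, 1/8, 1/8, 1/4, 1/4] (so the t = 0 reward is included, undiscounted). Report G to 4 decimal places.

t=0: π = [0.2500, 0.1250, 0.1250, 0.2500, 0.2500], E[r] = 0.6250, γ^t·E[r] = 0.625000, running G = 0.625000
t=1: π = [0.2656, 0.1719, 0.1875, 0.1875, 0.1875], E[r] = 1.4063, γ^t·E[r] = 1.125000, running G = 1.750000
t=2: π = [0.2598, 0.1797, 0.1934, 0.1719, 0.1953], E[r] = 1.4355, γ^t·E[r] = 0.918750, running G = 2.668750
t=3: π = [0.2612, 0.1799, 0.1931, 0.1709, 0.1948], E[r] = 1.4441, γ^t·E[r] = 0.739375, running G = 3.408125
t=4: π = [0.2615, 0.1801, 0.1930, 0.1707, 0.1946], E[r] = 1.4459, γ^t·E[r] = 0.592250, running G = 4.000375
t=5: π = [0.2616, 0.1802, 0.1930, 0.1707, 0.1946], E[r] = 1.4464, γ^t·E[r] = 0.473969, running G = 4.474344
t=6: π = [0.2616, 0.1802, 0.1930, 0.1707, 0.1946], E[r] = 1.4465, γ^t·E[r] = 0.379203, running G = 4.853547
t=7: π = [0.2616, 0.1802, 0.1930, 0.1707, 0.1946], E[r] = 1.4466, γ^t·E[r] = 0.303367, running G = 5.156914
t=8: π = [0.2616, 0.1802, 0.1930, 0.1707, 0.1946], E[r] = 1.4466, γ^t·E[r] = 0.242694, running G = 5.399608

G = 5.3996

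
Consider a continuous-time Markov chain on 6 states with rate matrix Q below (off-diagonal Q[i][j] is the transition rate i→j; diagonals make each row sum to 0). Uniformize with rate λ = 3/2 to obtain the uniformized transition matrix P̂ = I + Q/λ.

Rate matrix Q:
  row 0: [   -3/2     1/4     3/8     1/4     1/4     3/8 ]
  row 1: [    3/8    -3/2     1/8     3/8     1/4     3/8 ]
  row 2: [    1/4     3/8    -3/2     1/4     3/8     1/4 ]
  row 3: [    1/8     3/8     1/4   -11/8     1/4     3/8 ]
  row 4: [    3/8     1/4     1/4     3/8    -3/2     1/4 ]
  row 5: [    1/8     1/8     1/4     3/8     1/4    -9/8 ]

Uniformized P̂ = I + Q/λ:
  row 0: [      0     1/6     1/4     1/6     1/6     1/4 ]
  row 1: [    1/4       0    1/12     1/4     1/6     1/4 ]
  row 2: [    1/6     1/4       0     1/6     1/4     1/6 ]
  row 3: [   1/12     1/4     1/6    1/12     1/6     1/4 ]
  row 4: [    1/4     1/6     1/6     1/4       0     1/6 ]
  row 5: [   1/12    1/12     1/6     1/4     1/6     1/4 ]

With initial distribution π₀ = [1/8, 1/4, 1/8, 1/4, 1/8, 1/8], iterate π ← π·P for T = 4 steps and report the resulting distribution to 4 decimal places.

t=0: π = [0.1250, 0.2500, 0.1250, 0.2500, 0.1250, 0.1250]
t=1: π = [0.1458, 0.1458, 0.1354, 0.1875, 0.1563, 0.2292]
t=2: π = [0.1328, 0.1502, 0.1441, 0.1953, 0.1519, 0.2257]
t=3: π = [0.1346, 0.1511, 0.1412, 0.1944, 0.1534, 0.2253]
t=4: π = [0.1346, 0.1507, 0.1418, 0.1946, 0.1529, 0.2255]

π = [0.1346, 0.1507, 0.1418, 0.1946, 0.1529, 0.2255]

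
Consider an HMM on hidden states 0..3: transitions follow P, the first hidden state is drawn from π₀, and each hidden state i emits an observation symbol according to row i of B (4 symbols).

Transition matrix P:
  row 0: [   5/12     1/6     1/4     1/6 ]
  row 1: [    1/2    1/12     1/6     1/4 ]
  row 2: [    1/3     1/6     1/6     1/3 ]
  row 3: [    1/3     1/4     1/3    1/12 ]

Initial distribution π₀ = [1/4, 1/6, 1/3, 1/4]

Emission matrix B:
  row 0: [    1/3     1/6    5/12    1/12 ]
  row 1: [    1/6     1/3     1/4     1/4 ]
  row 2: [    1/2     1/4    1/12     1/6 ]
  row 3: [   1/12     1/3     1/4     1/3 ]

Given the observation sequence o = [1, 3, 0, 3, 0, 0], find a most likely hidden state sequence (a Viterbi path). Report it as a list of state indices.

path = [2, 3, 2, 3, 2, 0]

t=0: δ = [4.167e-02, 5.556e-02, 8.333e-02, 8.333e-02]  (obs o_0=1)
t=1: δ = [2.315e-03, 5.208e-03, 4.630e-03, 9.259e-03]  ψ = [1, 3, 3, 2]  (obs o_1=3)
t=2: δ = [1.029e-03, 3.858e-04, 1.543e-03, 1.286e-04]  ψ = [3, 3, 3, 2]  (obs o_2=0)
t=3: δ = [4.287e-05, 6.430e-05, 4.287e-05, 1.715e-04]  ψ = [2, 2, 0, 2]  (obs o_3=3)
t=4: δ = [1.905e-05, 7.144e-06, 2.858e-05, 1.340e-06]  ψ = [3, 3, 3, 1]  (obs o_4=0)
t=5: δ = [3.175e-06, 7.938e-07, 2.381e-06, 7.938e-07]  ψ = [2, 2, 0, 2]  (obs o_5=0)
backtrack: best end state = 0; path = [2, 3, 2, 3, 2, 0]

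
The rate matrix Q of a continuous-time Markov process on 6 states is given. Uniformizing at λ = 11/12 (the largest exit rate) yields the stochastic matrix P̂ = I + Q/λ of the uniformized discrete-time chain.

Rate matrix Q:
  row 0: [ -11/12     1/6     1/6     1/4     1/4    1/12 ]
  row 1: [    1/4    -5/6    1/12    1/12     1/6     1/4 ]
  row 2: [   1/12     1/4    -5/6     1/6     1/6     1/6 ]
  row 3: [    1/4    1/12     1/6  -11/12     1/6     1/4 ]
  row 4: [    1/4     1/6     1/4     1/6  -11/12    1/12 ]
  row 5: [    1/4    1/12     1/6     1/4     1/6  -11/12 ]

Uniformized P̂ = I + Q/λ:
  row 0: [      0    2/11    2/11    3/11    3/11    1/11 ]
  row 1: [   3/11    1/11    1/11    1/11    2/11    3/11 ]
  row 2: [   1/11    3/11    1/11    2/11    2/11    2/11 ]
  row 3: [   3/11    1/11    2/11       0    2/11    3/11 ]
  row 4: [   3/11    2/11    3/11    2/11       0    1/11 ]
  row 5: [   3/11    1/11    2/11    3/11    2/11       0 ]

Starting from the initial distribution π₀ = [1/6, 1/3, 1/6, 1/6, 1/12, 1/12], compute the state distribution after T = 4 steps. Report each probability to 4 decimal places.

π = [0.1908, 0.1539, 0.1679, 0.1687, 0.1682, 0.1505]

t=0: π = [0.1667, 0.3333, 0.1667, 0.1667, 0.0833, 0.0833]
t=1: π = [0.1970, 0.1439, 0.1439, 0.1439, 0.1818, 0.1894]
t=2: π = [0.1928, 0.1515, 0.1722, 0.1777, 0.1667, 0.1391]
t=3: π = [0.1888, 0.1549, 0.1675, 0.1659, 0.1690, 0.1538]
t=4: π = [0.1908, 0.1539, 0.1679, 0.1687, 0.1682, 0.1505]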